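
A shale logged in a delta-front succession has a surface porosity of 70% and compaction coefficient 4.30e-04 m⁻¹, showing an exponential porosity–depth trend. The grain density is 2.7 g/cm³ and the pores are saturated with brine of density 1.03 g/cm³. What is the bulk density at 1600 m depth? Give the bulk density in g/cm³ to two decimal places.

Working in km (1 km = 1000 m; β in km⁻¹ = β in m⁻¹ × 1000):
Porosity at depth: phi = 0.7·exp(−0.43×1.6) = 0.7×0.5026 = 0.3518
Bulk density: ρ_b = (1−phi)ρ_g + phi·ρ_f = 0.6482×2.7 + 0.3518×1.03
       = 1.750 + 0.362 = 2.112 g/cm³

2.11 g/cm³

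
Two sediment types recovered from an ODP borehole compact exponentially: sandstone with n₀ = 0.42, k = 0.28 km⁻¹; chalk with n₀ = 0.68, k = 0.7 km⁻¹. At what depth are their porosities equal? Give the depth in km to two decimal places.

1.15 km

Set n₀ₐ e^(−kₐZ) = n₀ᵦ e^(−kᵦZ) ⇒ ln(n₀ₐ/n₀ᵦ) = (kₐ − kᵦ)·Z
Z = ln(0.42/0.68) / (0.28 − 0.7) = -0.4818 / -0.42 = 1.147 km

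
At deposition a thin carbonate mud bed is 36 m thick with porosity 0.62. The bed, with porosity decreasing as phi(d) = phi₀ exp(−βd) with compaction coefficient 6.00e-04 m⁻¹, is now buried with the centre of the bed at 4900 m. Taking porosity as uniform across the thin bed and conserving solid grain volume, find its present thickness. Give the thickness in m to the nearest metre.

Working in km (1 km = 1000 m; β in km⁻¹ = β in m⁻¹ × 1000):
Porosity at 4.9 km: phi = 0.62·exp(−0.6×4.9) = 0.0328
Solid-volume conservation: h(1−phi) = h₀(1−phi₀) ⇒ h = h₀·(1−phi₀)/(1−phi)
h = 0.036 × (1 − 0.62)/(1 − 0.0328) = 0.036 × 0.3929 = 0.0141 km

14 m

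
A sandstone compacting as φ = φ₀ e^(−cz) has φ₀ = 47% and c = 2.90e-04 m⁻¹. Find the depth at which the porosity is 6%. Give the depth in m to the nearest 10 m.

7100 m

Working in km (1 km = 1000 m; c in km⁻¹ = c in m⁻¹ × 1000):
Invert Athy's law: z = ln(φ₀/φ) / c
z = ln(0.47/0.06) / 0.29 = ln(7.833) / 0.29 = 2.0584 / 0.29 = 7.098 km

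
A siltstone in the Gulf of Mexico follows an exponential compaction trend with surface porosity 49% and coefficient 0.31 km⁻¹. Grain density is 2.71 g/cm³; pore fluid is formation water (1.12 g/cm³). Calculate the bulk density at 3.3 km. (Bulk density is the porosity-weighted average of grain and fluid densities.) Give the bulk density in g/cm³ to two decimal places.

Porosity at depth: φ = 0.49·exp(−0.31×3.3) = 0.49×0.3595 = 0.1762
Bulk density: ρ_b = (1−φ)ρ_g + φ·ρ_f = 0.8238×2.71 + 0.1762×1.12
       = 2.233 + 0.197 = 2.430 g/cm³

2.43 g/cm³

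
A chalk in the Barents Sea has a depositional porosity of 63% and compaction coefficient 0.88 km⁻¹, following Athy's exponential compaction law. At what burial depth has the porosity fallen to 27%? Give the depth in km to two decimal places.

0.96 km

Invert Athy's law: Z = ln(n₀/n) / c
Z = ln(0.63/0.27) / 0.88 = ln(2.333) / 0.88 = 0.8473 / 0.88 = 0.963 km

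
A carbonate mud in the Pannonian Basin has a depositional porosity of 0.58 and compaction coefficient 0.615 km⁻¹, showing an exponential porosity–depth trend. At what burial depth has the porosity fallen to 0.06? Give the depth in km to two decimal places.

3.69 km

Invert Athy's law: Z = ln(phi₀/phi) / β
Z = ln(0.58/0.06) / 0.615 = ln(9.667) / 0.615 = 2.2687 / 0.615 = 3.689 km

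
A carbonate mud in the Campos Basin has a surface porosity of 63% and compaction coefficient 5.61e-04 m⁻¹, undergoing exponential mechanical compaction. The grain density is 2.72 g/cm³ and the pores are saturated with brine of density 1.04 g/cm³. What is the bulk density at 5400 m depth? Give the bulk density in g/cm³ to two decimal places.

Working in km (1 km = 1000 m; k in km⁻¹ = k in m⁻¹ × 1000):
Porosity at depth: phi = 0.63·exp(−0.561×5.4) = 0.63×0.0483 = 0.0305
Bulk density: ρ_b = (1−phi)ρ_g + phi·ρ_f = 0.9695×2.72 + 0.0305×1.04
       = 2.637 + 0.032 = 2.669 g/cm³

2.67 g/cm³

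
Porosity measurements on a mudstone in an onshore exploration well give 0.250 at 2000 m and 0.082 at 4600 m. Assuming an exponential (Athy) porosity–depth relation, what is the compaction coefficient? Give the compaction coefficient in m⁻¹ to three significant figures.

0.000429 m⁻¹

Working in km (1 km = 1000 m; k in km⁻¹ = k in m⁻¹ × 1000):
Athy: φ(Z) = φ₀ e^(−kZ) ⇒ φ₁/φ₂ = e^{k(Z₂−Z₁)} ⇒ k = ln(φ₁/φ₂)/(Z₂−Z₁)
k = ln(0.25/0.082) / (4.6 − 2) = ln(3.049) / 2.6 = 1.1147 / 2.6 = 0.4287 km⁻¹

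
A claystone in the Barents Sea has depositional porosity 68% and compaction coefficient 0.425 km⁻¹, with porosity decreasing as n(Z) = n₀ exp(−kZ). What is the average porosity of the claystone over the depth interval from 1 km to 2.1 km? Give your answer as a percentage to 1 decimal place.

35.5%

⟨n⟩ = (1/(Z₂−Z₁)) ∫ n₀ e^(−kZ) dZ = n₀·(e^(−k·Z₁) − e^(−k·Z₂)) / (k·(Z₂−Z₁))
e^(−0.425×1) = 0.6538; e^(−0.425×2.1) = 0.4096
⟨n⟩ = 0.68 × (0.6538 − 0.4096) / (0.425 × 1.1) = 0.68 × 0.5222 = 0.3551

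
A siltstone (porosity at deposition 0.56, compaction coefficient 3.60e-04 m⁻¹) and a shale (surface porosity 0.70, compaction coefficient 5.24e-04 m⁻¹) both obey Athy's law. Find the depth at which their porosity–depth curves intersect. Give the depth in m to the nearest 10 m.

1360 m

Working in km (1 km = 1000 m; β in km⁻¹ = β in m⁻¹ × 1000):
Set φ₀ₐ e^(−βₐd) = φ₀ᵦ e^(−βᵦd) ⇒ ln(φ₀ₐ/φ₀ᵦ) = (βₐ − βᵦ)·d
d = ln(0.56/0.7) / (0.36 − 0.524) = -0.2231 / -0.164 = 1.361 km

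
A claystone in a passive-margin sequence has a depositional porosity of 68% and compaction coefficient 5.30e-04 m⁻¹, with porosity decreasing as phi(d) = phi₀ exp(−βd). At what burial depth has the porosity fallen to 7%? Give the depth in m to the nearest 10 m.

Working in km (1 km = 1000 m; β in km⁻¹ = β in m⁻¹ × 1000):
Invert Athy's law: d = ln(phi₀/phi) / β
d = ln(0.68/0.07) / 0.53 = ln(9.714) / 0.53 = 2.2736 / 0.53 = 4.290 km

4290 m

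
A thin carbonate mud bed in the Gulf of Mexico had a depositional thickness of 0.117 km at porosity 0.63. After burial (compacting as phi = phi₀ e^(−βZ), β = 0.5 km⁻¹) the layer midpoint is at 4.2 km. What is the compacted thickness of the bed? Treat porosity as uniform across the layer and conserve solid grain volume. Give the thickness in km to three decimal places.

0.047 km

Porosity at 4.2 km: phi = 0.63·exp(−0.5×4.2) = 0.0771
Solid-volume conservation: h(1−phi) = h₀(1−phi₀) ⇒ h = h₀·(1−phi₀)/(1−phi)
h = 0.117 × (1 − 0.63)/(1 − 0.0771) = 0.117 × 0.4009 = 0.0469 km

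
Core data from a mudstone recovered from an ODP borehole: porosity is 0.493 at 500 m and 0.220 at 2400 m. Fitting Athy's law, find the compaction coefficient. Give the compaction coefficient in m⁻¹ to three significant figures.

0.000425 m⁻¹

Working in km (1 km = 1000 m; c in km⁻¹ = c in m⁻¹ × 1000):
Athy: phi(z) = phi₀ e^(−cz) ⇒ phi₁/phi₂ = e^{c(z₂−z₁)} ⇒ c = ln(phi₁/phi₂)/(z₂−z₁)
c = ln(0.493/0.22) / (2.4 − 0.5) = ln(2.241) / 1.9 = 0.8069 / 1.9 = 0.4247 km⁻¹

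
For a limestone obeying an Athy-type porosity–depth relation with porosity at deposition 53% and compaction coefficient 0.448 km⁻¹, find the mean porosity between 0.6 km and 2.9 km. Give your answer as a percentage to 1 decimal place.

⟨φ⟩ = (1/(Z₂−Z₁)) ∫ φ₀ e^(−kZ) dZ = φ₀·(e^(−k·Z₁) − e^(−k·Z₂)) / (k·(Z₂−Z₁))
e^(−0.448×0.6) = 0.7643; e^(−0.448×2.9) = 0.2727
⟨φ⟩ = 0.53 × (0.7643 − 0.2727) / (0.448 × 2.3) = 0.53 × 0.4770 = 0.2528

25.3%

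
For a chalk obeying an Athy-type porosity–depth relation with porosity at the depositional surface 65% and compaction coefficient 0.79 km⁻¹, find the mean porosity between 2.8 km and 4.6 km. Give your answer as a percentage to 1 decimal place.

⟨n⟩ = (1/(Z₂−Z₁)) ∫ n₀ e^(−kZ) dZ = n₀·(e^(−k·Z₁) − e^(−k·Z₂)) / (k·(Z₂−Z₁))
e^(−0.79×2.8) = 0.1095; e^(−0.79×4.6) = 0.0264
⟨n⟩ = 0.65 × (0.1095 − 0.0264) / (0.79 × 1.8) = 0.65 × 0.0584 = 0.0380

3.8%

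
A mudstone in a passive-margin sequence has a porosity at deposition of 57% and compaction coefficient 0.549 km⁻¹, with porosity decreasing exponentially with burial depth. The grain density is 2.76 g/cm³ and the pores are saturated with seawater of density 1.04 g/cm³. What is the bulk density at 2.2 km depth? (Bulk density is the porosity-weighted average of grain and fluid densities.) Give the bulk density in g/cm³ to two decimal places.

Porosity at depth: φ = 0.57·exp(−0.549×2.2) = 0.57×0.2989 = 0.1703
Bulk density: ρ_b = (1−φ)ρ_g + φ·ρ_f = 0.8297×2.76 + 0.1703×1.04
       = 2.290 + 0.177 = 2.467 g/cm³

2.47 g/cm³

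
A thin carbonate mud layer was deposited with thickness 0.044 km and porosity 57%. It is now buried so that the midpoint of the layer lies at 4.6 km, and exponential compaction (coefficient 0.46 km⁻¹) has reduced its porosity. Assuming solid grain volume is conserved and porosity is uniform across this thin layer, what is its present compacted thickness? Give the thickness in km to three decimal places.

0.020 km

Porosity at 4.6 km: phi = 0.57·exp(−0.46×4.6) = 0.0687
Solid-volume conservation: h(1−phi) = h₀(1−phi₀) ⇒ h = h₀·(1−phi₀)/(1−phi)
h = 0.044 × (1 − 0.57)/(1 − 0.0687) = 0.044 × 0.4617 = 0.0203 km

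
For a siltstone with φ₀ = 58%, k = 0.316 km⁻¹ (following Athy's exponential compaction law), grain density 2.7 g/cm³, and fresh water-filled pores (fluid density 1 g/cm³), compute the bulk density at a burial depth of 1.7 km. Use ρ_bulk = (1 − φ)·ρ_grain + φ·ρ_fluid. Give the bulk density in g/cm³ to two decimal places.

Porosity at depth: φ = 0.58·exp(−0.316×1.7) = 0.58×0.5844 = 0.3389
Bulk density: ρ_b = (1−φ)ρ_g + φ·ρ_f = 0.6611×2.7 + 0.3389×1
       = 1.785 + 0.339 = 2.124 g/cm³

2.12 g/cm³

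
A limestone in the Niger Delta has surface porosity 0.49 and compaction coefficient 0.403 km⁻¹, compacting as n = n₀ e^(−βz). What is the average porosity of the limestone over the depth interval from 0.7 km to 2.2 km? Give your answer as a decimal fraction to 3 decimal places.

⟨n⟩ = (1/(z₂−z₁)) ∫ n₀ e^(−βz) dz = n₀·(e^(−β·z₁) − e^(−β·z₂)) / (β·(z₂−z₁))
e^(−0.403×0.7) = 0.7542; e^(−0.403×2.2) = 0.4121
⟨n⟩ = 0.49 × (0.7542 − 0.4121) / (0.403 × 1.5) = 0.49 × 0.5660 = 0.2773

0.277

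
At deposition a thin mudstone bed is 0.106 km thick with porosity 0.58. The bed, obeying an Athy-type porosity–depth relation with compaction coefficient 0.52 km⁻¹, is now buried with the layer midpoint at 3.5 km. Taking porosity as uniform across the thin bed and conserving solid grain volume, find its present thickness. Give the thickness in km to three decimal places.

Porosity at 3.5 km: φ = 0.58·exp(−0.52×3.5) = 0.0940
Solid-volume conservation: h(1−φ) = h₀(1−φ₀) ⇒ h = h₀·(1−φ₀)/(1−φ)
h = 0.106 × (1 − 0.58)/(1 − 0.0940) = 0.106 × 0.4636 = 0.0491 km

0.049 km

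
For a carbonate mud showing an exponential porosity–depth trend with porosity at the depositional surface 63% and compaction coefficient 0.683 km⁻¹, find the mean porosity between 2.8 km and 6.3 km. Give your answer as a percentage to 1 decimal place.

⟨φ⟩ = (1/(d₂−d₁)) ∫ φ₀ e^(−βd) dd = φ₀·(e^(−β·d₁) − e^(−β·d₂)) / (β·(d₂−d₁))
e^(−0.683×2.8) = 0.1477; e^(−0.683×6.3) = 0.0135
⟨φ⟩ = 0.63 × (0.1477 − 0.0135) / (0.683 × 3.5) = 0.63 × 0.0561 = 0.0354

3.5%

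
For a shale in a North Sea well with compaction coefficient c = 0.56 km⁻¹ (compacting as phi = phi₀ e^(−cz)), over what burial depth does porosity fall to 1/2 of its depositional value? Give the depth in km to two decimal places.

phi/phi₀ = 1/2 ⇒ exp(−c·z) = 1/2 ⇒ z = ln(2) / c
z = 0.6931 / 0.56 = 1.238 km

1.24 km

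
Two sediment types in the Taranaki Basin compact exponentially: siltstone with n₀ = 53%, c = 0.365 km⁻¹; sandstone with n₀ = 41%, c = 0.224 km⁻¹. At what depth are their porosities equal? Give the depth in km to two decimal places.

1.82 km

Set n₀ₐ e^(−cₐd) = n₀ᵦ e^(−cᵦd) ⇒ ln(n₀ₐ/n₀ᵦ) = (cₐ − cᵦ)·d
d = ln(0.53/0.41) / (0.365 − 0.224) = 0.2567 / 0.141 = 1.821 km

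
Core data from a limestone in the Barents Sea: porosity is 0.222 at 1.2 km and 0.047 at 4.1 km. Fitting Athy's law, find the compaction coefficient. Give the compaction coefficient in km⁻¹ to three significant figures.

Athy: n(d) = n₀ e^(−kd) ⇒ n₁/n₂ = e^{k(d₂−d₁)} ⇒ k = ln(n₁/n₂)/(d₂−d₁)
k = ln(0.222/0.047) / (4.1 − 1.2) = ln(4.723) / 2.9 = 1.5525 / 2.9 = 0.5354 km⁻¹

0.535 km⁻¹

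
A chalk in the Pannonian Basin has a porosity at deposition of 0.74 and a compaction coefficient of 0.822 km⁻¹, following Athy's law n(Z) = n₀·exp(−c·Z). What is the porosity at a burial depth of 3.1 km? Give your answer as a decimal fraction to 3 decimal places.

n = n₀·exp(−c·Z) = 0.74 × exp(−0.822 × 3.1) = 0.74 × exp(−2.548)
  = 0.74 × 0.0782 = 0.0579

0.058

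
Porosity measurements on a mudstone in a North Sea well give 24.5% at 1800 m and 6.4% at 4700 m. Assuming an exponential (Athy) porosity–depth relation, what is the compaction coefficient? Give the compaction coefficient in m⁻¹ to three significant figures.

Working in km (1 km = 1000 m; β in km⁻¹ = β in m⁻¹ × 1000):
Athy: n(d) = n₀ e^(−βd) ⇒ n₁/n₂ = e^{β(d₂−d₁)} ⇒ β = ln(n₁/n₂)/(d₂−d₁)
β = ln(0.245/0.064) / (4.7 − 1.8) = ln(3.828) / 2.9 = 1.3424 / 2.9 = 0.4629 km⁻¹

0.000463 m⁻¹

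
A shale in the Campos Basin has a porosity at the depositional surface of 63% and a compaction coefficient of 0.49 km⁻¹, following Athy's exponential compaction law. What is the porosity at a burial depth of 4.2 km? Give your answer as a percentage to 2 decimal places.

n = n₀·exp(−k·d) = 0.63 × exp(−0.49 × 4.2) = 0.63 × exp(−2.058)
  = 0.63 × 0.1277 = 0.0805

8.05%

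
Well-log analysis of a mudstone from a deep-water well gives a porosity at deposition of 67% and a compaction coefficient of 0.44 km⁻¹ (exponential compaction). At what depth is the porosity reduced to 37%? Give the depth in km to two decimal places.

Invert Athy's law: Z = ln(phi₀/phi) / k
Z = ln(0.67/0.37) / 0.44 = ln(1.811) / 0.44 = 0.5938 / 0.44 = 1.349 km

1.35 km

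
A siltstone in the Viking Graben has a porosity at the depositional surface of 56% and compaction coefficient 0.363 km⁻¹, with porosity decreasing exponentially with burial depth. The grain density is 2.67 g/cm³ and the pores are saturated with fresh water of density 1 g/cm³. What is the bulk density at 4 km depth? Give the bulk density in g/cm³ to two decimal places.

2.45 g/cm³

Porosity at depth: n = 0.56·exp(−0.363×4) = 0.56×0.2341 = 0.1311
Bulk density: ρ_b = (1−n)ρ_g + n·ρ_f = 0.8689×2.67 + 0.1311×1
       = 2.320 + 0.131 = 2.451 g/cm³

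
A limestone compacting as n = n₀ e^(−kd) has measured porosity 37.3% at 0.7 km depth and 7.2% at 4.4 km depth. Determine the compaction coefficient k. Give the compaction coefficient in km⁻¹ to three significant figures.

Athy: n(d) = n₀ e^(−kd) ⇒ n₁/n₂ = e^{k(d₂−d₁)} ⇒ k = ln(n₁/n₂)/(d₂−d₁)
k = ln(0.373/0.072) / (4.4 − 0.7) = ln(5.181) / 3.7 = 1.6449 / 3.7 = 0.4446 km⁻¹

0.445 km⁻¹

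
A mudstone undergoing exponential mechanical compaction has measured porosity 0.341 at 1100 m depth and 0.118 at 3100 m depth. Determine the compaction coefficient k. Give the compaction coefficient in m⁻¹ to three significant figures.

Working in km (1 km = 1000 m; k in km⁻¹ = k in m⁻¹ × 1000):
Athy: phi(Z) = phi₀ e^(−kZ) ⇒ phi₁/phi₂ = e^{k(Z₂−Z₁)} ⇒ k = ln(phi₁/phi₂)/(Z₂−Z₁)
k = ln(0.341/0.118) / (3.1 − 1.1) = ln(2.89) / 2 = 1.0612 / 2 = 0.5306 km⁻¹

0.000531 m⁻¹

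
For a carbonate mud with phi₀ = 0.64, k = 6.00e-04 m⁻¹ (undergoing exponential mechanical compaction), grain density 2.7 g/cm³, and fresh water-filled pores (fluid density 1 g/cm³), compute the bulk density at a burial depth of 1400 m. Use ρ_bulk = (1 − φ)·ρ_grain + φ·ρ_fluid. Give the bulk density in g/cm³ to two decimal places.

2.23 g/cm³

Working in km (1 km = 1000 m; k in km⁻¹ = k in m⁻¹ × 1000):
Porosity at depth: phi = 0.64·exp(−0.6×1.4) = 0.64×0.4317 = 0.2763
Bulk density: ρ_b = (1−phi)ρ_g + phi·ρ_f = 0.7237×2.7 + 0.2763×1
       = 1.954 + 0.276 = 2.230 g/cm³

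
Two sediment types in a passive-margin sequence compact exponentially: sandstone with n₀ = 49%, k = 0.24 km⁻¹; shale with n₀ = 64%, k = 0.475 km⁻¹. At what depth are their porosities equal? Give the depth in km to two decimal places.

1.14 km

Set n₀ₐ e^(−kₐd) = n₀ᵦ e^(−kᵦd) ⇒ ln(n₀ₐ/n₀ᵦ) = (kₐ − kᵦ)·d
d = ln(0.49/0.64) / (0.24 − 0.475) = -0.2671 / -0.235 = 1.136 km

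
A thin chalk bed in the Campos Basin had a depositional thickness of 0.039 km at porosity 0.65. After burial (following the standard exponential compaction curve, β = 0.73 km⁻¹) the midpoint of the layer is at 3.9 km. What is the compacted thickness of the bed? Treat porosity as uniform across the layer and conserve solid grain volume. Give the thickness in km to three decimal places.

Porosity at 3.9 km: n = 0.65·exp(−0.73×3.9) = 0.0377
Solid-volume conservation: h(1−n) = h₀(1−n₀) ⇒ h = h₀·(1−n₀)/(1−n)
h = 0.039 × (1 − 0.65)/(1 − 0.0377) = 0.039 × 0.3637 = 0.0142 km

0.014 km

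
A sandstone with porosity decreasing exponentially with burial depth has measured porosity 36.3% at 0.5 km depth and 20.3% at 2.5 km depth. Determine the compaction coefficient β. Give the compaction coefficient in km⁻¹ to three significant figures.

Athy: phi(d) = phi₀ e^(−βd) ⇒ phi₁/phi₂ = e^{β(d₂−d₁)} ⇒ β = ln(phi₁/phi₂)/(d₂−d₁)
β = ln(0.363/0.203) / (2.5 − 0.5) = ln(1.788) / 2 = 0.5812 / 2 = 0.2906 km⁻¹

0.291 km⁻¹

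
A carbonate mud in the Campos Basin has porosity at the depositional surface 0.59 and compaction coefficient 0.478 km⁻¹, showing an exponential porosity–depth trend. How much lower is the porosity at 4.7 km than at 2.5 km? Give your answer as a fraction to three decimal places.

n(2.5) = 0.59·e^(−0.478×2.5) = 0.1786
n(4.7) = 0.59·e^(−0.478×4.7) = 0.0624
Δn = 0.1786 − 0.0624 = 0.1162

0.116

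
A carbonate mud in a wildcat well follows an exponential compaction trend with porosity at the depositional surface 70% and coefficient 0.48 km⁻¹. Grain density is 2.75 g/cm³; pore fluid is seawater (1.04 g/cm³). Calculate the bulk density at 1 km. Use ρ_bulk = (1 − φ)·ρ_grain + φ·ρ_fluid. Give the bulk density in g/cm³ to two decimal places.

Porosity at depth: n = 0.7·exp(−0.48×1) = 0.7×0.6188 = 0.4331
Bulk density: ρ_b = (1−n)ρ_g + n·ρ_f = 0.5669×2.75 + 0.4331×1.04
       = 1.559 + 0.450 = 2.009 g/cm³

2.01 g/cm³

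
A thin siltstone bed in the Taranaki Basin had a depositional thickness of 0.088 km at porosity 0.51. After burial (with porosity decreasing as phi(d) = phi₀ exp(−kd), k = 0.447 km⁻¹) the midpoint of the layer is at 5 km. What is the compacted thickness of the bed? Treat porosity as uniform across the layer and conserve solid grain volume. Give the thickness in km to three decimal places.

0.046 km

Porosity at 5 km: phi = 0.51·exp(−0.447×5) = 0.0546
Solid-volume conservation: h(1−phi) = h₀(1−phi₀) ⇒ h = h₀·(1−phi₀)/(1−phi)
h = 0.088 × (1 − 0.51)/(1 − 0.0546) = 0.088 × 0.5183 = 0.0456 km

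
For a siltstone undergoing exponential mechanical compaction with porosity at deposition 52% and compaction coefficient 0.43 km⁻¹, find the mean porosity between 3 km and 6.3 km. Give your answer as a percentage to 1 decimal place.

⟨φ⟩ = (1/(d₂−d₁)) ∫ φ₀ e^(−kd) dd = φ₀·(e^(−k·d₁) − e^(−k·d₂)) / (k·(d₂−d₁))
e^(−0.43×3) = 0.2753; e^(−0.43×6.3) = 0.0666
⟨φ⟩ = 0.52 × (0.2753 − 0.0666) / (0.43 × 3.3) = 0.52 × 0.1471 = 0.0765

7.6%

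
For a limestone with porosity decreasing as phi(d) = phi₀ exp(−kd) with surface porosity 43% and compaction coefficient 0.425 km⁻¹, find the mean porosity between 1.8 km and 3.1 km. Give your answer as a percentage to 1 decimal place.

15.4%

⟨phi⟩ = (1/(d₂−d₁)) ∫ phi₀ e^(−kd) dd = phi₀·(e^(−k·d₁) − e^(−k·d₂)) / (k·(d₂−d₁))
e^(−0.425×1.8) = 0.4653; e^(−0.425×3.1) = 0.2678
⟨phi⟩ = 0.43 × (0.4653 − 0.2678) / (0.425 × 1.3) = 0.43 × 0.3575 = 0.1537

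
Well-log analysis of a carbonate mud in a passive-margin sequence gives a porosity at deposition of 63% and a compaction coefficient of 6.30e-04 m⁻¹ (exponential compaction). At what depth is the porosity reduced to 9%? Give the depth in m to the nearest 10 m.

3090 m

Working in km (1 km = 1000 m; k in km⁻¹ = k in m⁻¹ × 1000):
Invert Athy's law: d = ln(phi₀/phi) / k
d = ln(0.63/0.09) / 0.63 = ln(7) / 0.63 = 1.9459 / 0.63 = 3.089 km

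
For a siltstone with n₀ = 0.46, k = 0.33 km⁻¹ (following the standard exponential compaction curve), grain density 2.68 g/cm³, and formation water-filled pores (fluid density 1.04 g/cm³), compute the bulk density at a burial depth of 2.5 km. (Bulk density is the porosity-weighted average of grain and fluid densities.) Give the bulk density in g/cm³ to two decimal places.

2.35 g/cm³

Porosity at depth: n = 0.46·exp(−0.33×2.5) = 0.46×0.4382 = 0.2016
Bulk density: ρ_b = (1−n)ρ_g + n·ρ_f = 0.7984×2.68 + 0.2016×1.04
       = 2.140 + 0.210 = 2.349 g/cm³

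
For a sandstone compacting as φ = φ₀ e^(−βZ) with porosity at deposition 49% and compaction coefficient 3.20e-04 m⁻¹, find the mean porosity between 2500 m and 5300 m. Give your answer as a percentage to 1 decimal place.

14.5%

Working in km (1 km = 1000 m; β in km⁻¹ = β in m⁻¹ × 1000):
⟨φ⟩ = (1/(Z₂−Z₁)) ∫ φ₀ e^(−βZ) dZ = φ₀·(e^(−β·Z₁) − e^(−β·Z₂)) / (β·(Z₂−Z₁))
e^(−0.32×2.5) = 0.4493; e^(−0.32×5.3) = 0.1834
⟨φ⟩ = 0.49 × (0.4493 − 0.1834) / (0.32 × 2.8) = 0.49 × 0.2968 = 0.1454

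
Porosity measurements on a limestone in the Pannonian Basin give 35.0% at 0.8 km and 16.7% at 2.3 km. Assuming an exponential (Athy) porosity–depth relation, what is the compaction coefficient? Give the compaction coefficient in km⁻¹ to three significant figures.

0.493 km⁻¹

Athy: n(d) = n₀ e^(−βd) ⇒ n₁/n₂ = e^{β(d₂−d₁)} ⇒ β = ln(n₁/n₂)/(d₂−d₁)
β = ln(0.35/0.167) / (2.3 − 0.8) = ln(2.096) / 1.5 = 0.7399 / 1.5 = 0.4933 km⁻¹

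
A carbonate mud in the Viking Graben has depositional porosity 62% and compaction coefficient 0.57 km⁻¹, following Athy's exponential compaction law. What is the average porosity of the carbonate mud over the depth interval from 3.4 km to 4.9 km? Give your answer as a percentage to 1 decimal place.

⟨phi⟩ = (1/(Z₂−Z₁)) ∫ phi₀ e^(−kZ) dZ = phi₀·(e^(−k·Z₁) − e^(−k·Z₂)) / (k·(Z₂−Z₁))
e^(−0.57×3.4) = 0.1440; e^(−0.57×4.9) = 0.0612
⟨phi⟩ = 0.62 × (0.1440 − 0.0612) / (0.57 × 1.5) = 0.62 × 0.0968 = 0.0600

6.0%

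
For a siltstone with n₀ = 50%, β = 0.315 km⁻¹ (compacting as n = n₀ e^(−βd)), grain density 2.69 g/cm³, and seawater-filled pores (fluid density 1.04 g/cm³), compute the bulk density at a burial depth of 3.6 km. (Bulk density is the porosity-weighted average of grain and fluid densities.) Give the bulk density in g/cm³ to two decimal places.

Porosity at depth: n = 0.5·exp(−0.315×3.6) = 0.5×0.3217 = 0.1609
Bulk density: ρ_b = (1−n)ρ_g + n·ρ_f = 0.8391×2.69 + 0.1609×1.04
       = 2.257 + 0.167 = 2.425 g/cm³

2.42 g/cm³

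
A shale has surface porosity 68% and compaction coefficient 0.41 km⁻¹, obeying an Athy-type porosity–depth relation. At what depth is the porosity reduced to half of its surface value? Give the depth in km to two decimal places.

1.69 km

phi/phi₀ = 1/2 ⇒ exp(−k·z) = 1/2 ⇒ z = ln(2) / k
z = 0.6931 / 0.41 = 1.691 km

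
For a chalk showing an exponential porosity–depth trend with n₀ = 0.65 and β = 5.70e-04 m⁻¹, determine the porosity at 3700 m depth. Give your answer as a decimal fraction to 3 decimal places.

0.079

Working in km (1 km = 1000 m; β in km⁻¹ = β in m⁻¹ × 1000):
n = n₀·exp(−β·d) = 0.65 × exp(−0.57 × 3.7) = 0.65 × exp(−2.109)
  = 0.65 × 0.1214 = 0.0789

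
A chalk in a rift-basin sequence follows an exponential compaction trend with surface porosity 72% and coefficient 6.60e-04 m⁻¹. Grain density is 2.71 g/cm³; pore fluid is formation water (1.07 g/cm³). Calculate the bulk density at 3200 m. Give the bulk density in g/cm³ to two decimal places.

2.57 g/cm³

Working in km (1 km = 1000 m; c in km⁻¹ = c in m⁻¹ × 1000):
Porosity at depth: phi = 0.72·exp(−0.66×3.2) = 0.72×0.1210 = 0.0871
Bulk density: ρ_b = (1−phi)ρ_g + phi·ρ_f = 0.9129×2.71 + 0.0871×1.07
       = 2.474 + 0.093 = 2.567 g/cm³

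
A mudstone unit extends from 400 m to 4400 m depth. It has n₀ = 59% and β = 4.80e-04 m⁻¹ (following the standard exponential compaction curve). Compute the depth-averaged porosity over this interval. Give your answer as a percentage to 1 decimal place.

21.6%

Working in km (1 km = 1000 m; β in km⁻¹ = β in m⁻¹ × 1000):
⟨n⟩ = (1/(d₂−d₁)) ∫ n₀ e^(−βd) dd = n₀·(e^(−β·d₁) − e^(−β·d₂)) / (β·(d₂−d₁))
e^(−0.48×0.4) = 0.8253; e^(−0.48×4.4) = 0.1210
⟨n⟩ = 0.59 × (0.8253 − 0.1210) / (0.48 × 4) = 0.59 × 0.3668 = 0.2164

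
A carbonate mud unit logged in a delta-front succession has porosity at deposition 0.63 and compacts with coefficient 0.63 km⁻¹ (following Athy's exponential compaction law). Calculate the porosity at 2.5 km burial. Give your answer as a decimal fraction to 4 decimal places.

0.1304

n = n₀·exp(−k·z) = 0.63 × exp(−0.63 × 2.5) = 0.63 × exp(−1.575)
  = 0.63 × 0.2070 = 0.1304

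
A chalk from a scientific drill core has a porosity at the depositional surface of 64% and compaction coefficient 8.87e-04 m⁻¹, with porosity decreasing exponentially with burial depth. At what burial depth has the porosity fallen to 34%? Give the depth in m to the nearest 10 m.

710 m

Working in km (1 km = 1000 m; β in km⁻¹ = β in m⁻¹ × 1000):
Invert Athy's law: d = ln(phi₀/phi) / β
d = ln(0.64/0.34) / 0.887 = ln(1.882) / 0.887 = 0.6325 / 0.887 = 0.713 km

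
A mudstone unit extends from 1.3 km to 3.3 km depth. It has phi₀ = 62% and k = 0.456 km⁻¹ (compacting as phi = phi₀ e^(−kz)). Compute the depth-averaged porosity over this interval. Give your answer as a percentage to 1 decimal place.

⟨phi⟩ = (1/(z₂−z₁)) ∫ phi₀ e^(−kz) dz = phi₀·(e^(−k·z₁) − e^(−k·z₂)) / (k·(z₂−z₁))
e^(−0.456×1.3) = 0.5528; e^(−0.456×3.3) = 0.2221
⟨phi⟩ = 0.62 × (0.5528 − 0.2221) / (0.456 × 2) = 0.62 × 0.3626 = 0.2248

22.5%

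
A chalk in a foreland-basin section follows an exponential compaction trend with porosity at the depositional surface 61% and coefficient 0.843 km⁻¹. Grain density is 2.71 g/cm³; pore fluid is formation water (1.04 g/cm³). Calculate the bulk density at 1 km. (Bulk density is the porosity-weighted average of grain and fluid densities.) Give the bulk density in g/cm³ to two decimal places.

Porosity at depth: n = 0.61·exp(−0.843×1) = 0.61×0.4304 = 0.2626
Bulk density: ρ_b = (1−n)ρ_g + n·ρ_f = 0.7374×2.71 + 0.2626×1.04
       = 1.998 + 0.273 = 2.272 g/cm³

2.27 g/cm³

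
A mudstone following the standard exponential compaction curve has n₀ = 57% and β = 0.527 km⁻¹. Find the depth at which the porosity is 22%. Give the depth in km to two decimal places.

Invert Athy's law: d = ln(n₀/n) / β
d = ln(0.57/0.22) / 0.527 = ln(2.591) / 0.527 = 0.9520 / 0.527 = 1.806 km

1.81 km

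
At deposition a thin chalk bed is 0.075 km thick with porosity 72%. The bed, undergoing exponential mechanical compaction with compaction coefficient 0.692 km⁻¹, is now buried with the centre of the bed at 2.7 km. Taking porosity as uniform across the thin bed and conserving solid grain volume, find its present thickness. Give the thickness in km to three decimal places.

0.024 km

Porosity at 2.7 km: phi = 0.72·exp(−0.692×2.7) = 0.1111
Solid-volume conservation: h(1−phi) = h₀(1−phi₀) ⇒ h = h₀·(1−phi₀)/(1−phi)
h = 0.075 × (1 − 0.72)/(1 − 0.1111) = 0.075 × 0.3150 = 0.0236 km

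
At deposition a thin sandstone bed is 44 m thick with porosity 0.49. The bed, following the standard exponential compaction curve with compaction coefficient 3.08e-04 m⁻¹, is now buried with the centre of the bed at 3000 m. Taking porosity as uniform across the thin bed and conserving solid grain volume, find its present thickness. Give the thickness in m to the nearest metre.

28 m

Working in km (1 km = 1000 m; β in km⁻¹ = β in m⁻¹ × 1000):
Porosity at 3 km: φ = 0.49·exp(−0.308×3) = 0.1945
Solid-volume conservation: h(1−φ) = h₀(1−φ₀) ⇒ h = h₀·(1−φ₀)/(1−φ)
h = 0.044 × (1 − 0.49)/(1 − 0.1945) = 0.044 × 0.6331 = 0.0279 km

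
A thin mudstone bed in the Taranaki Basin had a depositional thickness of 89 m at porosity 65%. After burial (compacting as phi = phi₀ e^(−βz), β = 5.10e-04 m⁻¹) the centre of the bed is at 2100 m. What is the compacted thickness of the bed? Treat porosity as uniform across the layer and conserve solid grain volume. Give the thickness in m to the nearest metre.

40 m

Working in km (1 km = 1000 m; β in km⁻¹ = β in m⁻¹ × 1000):
Porosity at 2.1 km: phi = 0.65·exp(−0.51×2.1) = 0.2227
Solid-volume conservation: h(1−phi) = h₀(1−phi₀) ⇒ h = h₀·(1−phi₀)/(1−phi)
h = 0.089 × (1 − 0.65)/(1 − 0.2227) = 0.089 × 0.4503 = 0.0401 km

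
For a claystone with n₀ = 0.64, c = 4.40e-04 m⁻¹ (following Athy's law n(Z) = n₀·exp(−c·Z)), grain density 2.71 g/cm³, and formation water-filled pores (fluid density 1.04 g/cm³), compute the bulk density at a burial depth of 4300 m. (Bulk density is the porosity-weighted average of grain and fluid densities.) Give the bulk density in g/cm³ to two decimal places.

2.55 g/cm³

Working in km (1 km = 1000 m; c in km⁻¹ = c in m⁻¹ × 1000):
Porosity at depth: n = 0.64·exp(−0.44×4.3) = 0.64×0.1508 = 0.0965
Bulk density: ρ_b = (1−n)ρ_g + n·ρ_f = 0.9035×2.71 + 0.0965×1.04
       = 2.449 + 0.100 = 2.549 g/cm³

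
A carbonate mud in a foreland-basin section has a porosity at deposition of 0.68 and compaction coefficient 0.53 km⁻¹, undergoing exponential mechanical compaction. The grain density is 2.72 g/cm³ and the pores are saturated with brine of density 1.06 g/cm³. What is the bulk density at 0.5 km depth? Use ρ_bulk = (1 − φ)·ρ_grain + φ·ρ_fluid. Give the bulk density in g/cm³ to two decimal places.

Porosity at depth: φ = 0.68·exp(−0.53×0.5) = 0.68×0.7672 = 0.5217
Bulk density: ρ_b = (1−φ)ρ_g + φ·ρ_f = 0.4783×2.72 + 0.5217×1.06
       = 1.301 + 0.553 = 1.854 g/cm³

1.85 g/cm³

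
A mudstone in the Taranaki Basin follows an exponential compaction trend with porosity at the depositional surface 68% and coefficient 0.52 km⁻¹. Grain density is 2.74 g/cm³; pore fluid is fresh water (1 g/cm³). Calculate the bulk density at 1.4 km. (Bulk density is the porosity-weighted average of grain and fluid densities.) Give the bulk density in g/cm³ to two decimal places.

2.17 g/cm³

Porosity at depth: phi = 0.68·exp(−0.52×1.4) = 0.68×0.4829 = 0.3284
Bulk density: ρ_b = (1−phi)ρ_g + phi·ρ_f = 0.6716×2.74 + 0.3284×1
       = 1.840 + 0.328 = 2.169 g/cm³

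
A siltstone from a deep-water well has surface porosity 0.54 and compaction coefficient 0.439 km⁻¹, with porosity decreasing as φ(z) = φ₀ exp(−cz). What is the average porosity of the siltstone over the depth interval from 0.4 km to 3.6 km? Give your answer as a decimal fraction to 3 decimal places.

⟨φ⟩ = (1/(z₂−z₁)) ∫ φ₀ e^(−cz) dz = φ₀·(e^(−c·z₁) − e^(−c·z₂)) / (c·(z₂−z₁))
e^(−0.439×0.4) = 0.8390; e^(−0.439×3.6) = 0.2059
⟨φ⟩ = 0.54 × (0.8390 − 0.2059) / (0.439 × 3.2) = 0.54 × 0.4506 = 0.2433

0.243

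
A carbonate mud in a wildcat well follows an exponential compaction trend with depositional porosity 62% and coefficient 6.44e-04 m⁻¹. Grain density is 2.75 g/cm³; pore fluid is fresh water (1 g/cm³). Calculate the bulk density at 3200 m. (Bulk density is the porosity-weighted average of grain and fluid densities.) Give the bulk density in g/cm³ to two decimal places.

Working in km (1 km = 1000 m; k in km⁻¹ = k in m⁻¹ × 1000):
Porosity at depth: φ = 0.62·exp(−0.644×3.2) = 0.62×0.1274 = 0.0790
Bulk density: ρ_b = (1−φ)ρ_g + φ·ρ_f = 0.9210×2.75 + 0.0790×1
       = 2.533 + 0.079 = 2.612 g/cm³

2.61 g/cm³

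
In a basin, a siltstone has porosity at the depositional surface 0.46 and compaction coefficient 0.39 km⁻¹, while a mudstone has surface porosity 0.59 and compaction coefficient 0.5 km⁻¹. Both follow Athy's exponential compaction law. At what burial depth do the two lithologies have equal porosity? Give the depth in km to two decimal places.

Set φ₀ₐ e^(−cₐZ) = φ₀ᵦ e^(−cᵦZ) ⇒ ln(φ₀ₐ/φ₀ᵦ) = (cₐ − cᵦ)·Z
Z = ln(0.46/0.59) / (0.39 − 0.5) = -0.2489 / -0.11 = 2.263 km

2.26 km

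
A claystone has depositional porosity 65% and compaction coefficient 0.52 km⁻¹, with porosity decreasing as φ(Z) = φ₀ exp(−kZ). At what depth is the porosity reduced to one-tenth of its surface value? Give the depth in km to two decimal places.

4.43 km

φ/φ₀ = 1/10 ⇒ exp(−k·Z) = 1/10 ⇒ Z = ln(10) / k
Z = 2.3026 / 0.52 = 4.428 km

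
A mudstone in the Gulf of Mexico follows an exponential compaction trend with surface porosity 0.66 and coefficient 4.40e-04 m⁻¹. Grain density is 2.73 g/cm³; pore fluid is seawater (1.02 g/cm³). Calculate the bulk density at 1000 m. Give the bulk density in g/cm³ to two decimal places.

Working in km (1 km = 1000 m; c in km⁻¹ = c in m⁻¹ × 1000):
Porosity at depth: φ = 0.66·exp(−0.44×1) = 0.66×0.6440 = 0.4251
Bulk density: ρ_b = (1−φ)ρ_g + φ·ρ_f = 0.5749×2.73 + 0.4251×1.02
       = 1.570 + 0.434 = 2.003 g/cm³

2.00 g/cm³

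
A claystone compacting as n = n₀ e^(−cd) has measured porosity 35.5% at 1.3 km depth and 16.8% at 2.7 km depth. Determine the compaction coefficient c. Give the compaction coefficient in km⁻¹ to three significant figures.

Athy: n(d) = n₀ e^(−cd) ⇒ n₁/n₂ = e^{c(d₂−d₁)} ⇒ c = ln(n₁/n₂)/(d₂−d₁)
c = ln(0.355/0.168) / (2.7 − 1.3) = ln(2.113) / 1.4 = 0.7482 / 1.4 = 0.5344 km⁻¹

0.534 km⁻¹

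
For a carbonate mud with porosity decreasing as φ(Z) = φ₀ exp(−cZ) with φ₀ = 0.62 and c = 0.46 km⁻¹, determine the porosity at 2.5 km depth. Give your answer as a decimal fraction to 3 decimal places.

φ = φ₀·exp(−c·Z) = 0.62 × exp(−0.46 × 2.5) = 0.62 × exp(−1.15)
  = 0.62 × 0.3166 = 0.1963

0.196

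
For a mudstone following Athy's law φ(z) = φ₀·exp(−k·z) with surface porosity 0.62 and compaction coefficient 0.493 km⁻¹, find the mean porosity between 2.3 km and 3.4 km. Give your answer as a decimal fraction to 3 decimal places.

⟨φ⟩ = (1/(z₂−z₁)) ∫ φ₀ e^(−kz) dz = φ₀·(e^(−k·z₁) − e^(−k·z₂)) / (k·(z₂−z₁))
e^(−0.493×2.3) = 0.3218; e^(−0.493×3.4) = 0.1871
⟨φ⟩ = 0.62 × (0.3218 − 0.1871) / (0.493 × 1.1) = 0.62 × 0.2484 = 0.1540

0.154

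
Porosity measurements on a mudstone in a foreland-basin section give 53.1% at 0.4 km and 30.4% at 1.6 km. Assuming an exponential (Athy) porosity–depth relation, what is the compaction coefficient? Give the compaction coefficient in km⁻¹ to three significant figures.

Athy: phi(Z) = phi₀ e^(−cZ) ⇒ phi₁/phi₂ = e^{c(Z₂−Z₁)} ⇒ c = ln(phi₁/phi₂)/(Z₂−Z₁)
c = ln(0.531/0.304) / (1.6 − 0.4) = ln(1.747) / 1.2 = 0.5577 / 1.2 = 0.4648 km⁻¹

0.465 km⁻¹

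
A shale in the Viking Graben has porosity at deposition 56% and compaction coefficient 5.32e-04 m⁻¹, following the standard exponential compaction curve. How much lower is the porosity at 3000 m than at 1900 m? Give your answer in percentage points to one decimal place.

Working in km (1 km = 1000 m; β in km⁻¹ = β in m⁻¹ × 1000):
n(1.9) = 0.56·e^(−0.532×1.9) = 0.2038
n(3) = 0.56·e^(−0.532×3) = 0.1135
Δn = 0.2038 − 0.1135 = 0.0903

9.0 percentage points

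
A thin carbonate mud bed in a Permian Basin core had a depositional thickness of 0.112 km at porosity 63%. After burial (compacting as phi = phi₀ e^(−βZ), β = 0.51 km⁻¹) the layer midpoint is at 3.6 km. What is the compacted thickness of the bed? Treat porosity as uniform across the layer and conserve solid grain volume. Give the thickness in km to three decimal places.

Porosity at 3.6 km: phi = 0.63·exp(−0.51×3.6) = 0.1005
Solid-volume conservation: h(1−phi) = h₀(1−phi₀) ⇒ h = h₀·(1−phi₀)/(1−phi)
h = 0.112 × (1 − 0.63)/(1 − 0.1005) = 0.112 × 0.4113 = 0.0461 km

0.046 km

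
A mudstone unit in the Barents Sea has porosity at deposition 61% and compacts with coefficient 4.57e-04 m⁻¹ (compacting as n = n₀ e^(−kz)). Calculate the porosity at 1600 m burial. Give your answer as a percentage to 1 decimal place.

Working in km (1 km = 1000 m; k in km⁻¹ = k in m⁻¹ × 1000):
n = n₀·exp(−k·z) = 0.61 × exp(−0.457 × 1.6) = 0.61 × exp(−0.7312)
  = 0.61 × 0.4813 = 0.2936

29.4%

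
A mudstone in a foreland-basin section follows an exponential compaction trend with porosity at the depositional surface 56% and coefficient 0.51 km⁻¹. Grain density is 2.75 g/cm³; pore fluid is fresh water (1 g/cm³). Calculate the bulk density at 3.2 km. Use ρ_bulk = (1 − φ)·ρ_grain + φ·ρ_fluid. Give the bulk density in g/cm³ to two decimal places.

Porosity at depth: n = 0.56·exp(−0.51×3.2) = 0.56×0.1955 = 0.1095
Bulk density: ρ_b = (1−n)ρ_g + n·ρ_f = 0.8905×2.75 + 0.1095×1
       = 2.449 + 0.110 = 2.558 g/cm³

2.56 g/cm³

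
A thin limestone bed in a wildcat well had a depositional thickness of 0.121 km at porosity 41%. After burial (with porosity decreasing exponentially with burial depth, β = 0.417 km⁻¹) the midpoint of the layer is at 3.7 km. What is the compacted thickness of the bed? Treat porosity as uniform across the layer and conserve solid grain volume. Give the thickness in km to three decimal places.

0.078 km

Porosity at 3.7 km: phi = 0.41·exp(−0.417×3.7) = 0.0876
Solid-volume conservation: h(1−phi) = h₀(1−phi₀) ⇒ h = h₀·(1−phi₀)/(1−phi)
h = 0.121 × (1 − 0.41)/(1 − 0.0876) = 0.121 × 0.6467 = 0.0782 km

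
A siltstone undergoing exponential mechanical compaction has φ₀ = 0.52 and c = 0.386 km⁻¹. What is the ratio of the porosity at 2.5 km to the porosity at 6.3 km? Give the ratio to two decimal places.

4.34

φ(Z₁)/φ(Z₂) = e^(−c·Z₁)/e^(−c·Z₂) = e^{c(Z₂−Z₁)}
= exp(0.386 × 3.8) = exp(1.467) = 4.3353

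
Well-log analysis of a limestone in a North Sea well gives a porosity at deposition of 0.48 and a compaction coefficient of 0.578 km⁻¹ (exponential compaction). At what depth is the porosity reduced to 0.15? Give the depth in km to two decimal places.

Invert Athy's law: d = ln(φ₀/φ) / β
d = ln(0.48/0.15) / 0.578 = ln(3.2) / 0.578 = 1.1632 / 0.578 = 2.012 km

2.01 km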